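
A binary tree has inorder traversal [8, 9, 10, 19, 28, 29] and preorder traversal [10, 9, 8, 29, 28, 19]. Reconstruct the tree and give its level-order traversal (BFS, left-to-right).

Inorder:  [8, 9, 10, 19, 28, 29]
Preorder: [10, 9, 8, 29, 28, 19]
Algorithm: preorder visits root first, so consume preorder in order;
for each root, split the current inorder slice at that value into
left-subtree inorder and right-subtree inorder, then recurse.
Recursive splits:
  root=10; inorder splits into left=[8, 9], right=[19, 28, 29]
  root=9; inorder splits into left=[8], right=[]
  root=8; inorder splits into left=[], right=[]
  root=29; inorder splits into left=[19, 28], right=[]
  root=28; inorder splits into left=[19], right=[]
  root=19; inorder splits into left=[], right=[]
Reconstructed level-order: [10, 9, 29, 8, 28, 19]


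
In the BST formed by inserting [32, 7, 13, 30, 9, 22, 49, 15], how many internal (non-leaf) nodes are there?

Tree built from: [32, 7, 13, 30, 9, 22, 49, 15]
Tree (level-order array): [32, 7, 49, None, 13, None, None, 9, 30, None, None, 22, None, 15]
Rule: An internal node has at least one child.
Per-node child counts:
  node 32: 2 child(ren)
  node 7: 1 child(ren)
  node 13: 2 child(ren)
  node 9: 0 child(ren)
  node 30: 1 child(ren)
  node 22: 1 child(ren)
  node 15: 0 child(ren)
  node 49: 0 child(ren)
Matching nodes: [32, 7, 13, 30, 22]
Count of internal (non-leaf) nodes: 5


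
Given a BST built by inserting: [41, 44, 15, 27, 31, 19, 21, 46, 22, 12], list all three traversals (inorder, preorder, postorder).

Tree insertion order: [41, 44, 15, 27, 31, 19, 21, 46, 22, 12]
Tree (level-order array): [41, 15, 44, 12, 27, None, 46, None, None, 19, 31, None, None, None, 21, None, None, None, 22]
Inorder (L, root, R): [12, 15, 19, 21, 22, 27, 31, 41, 44, 46]
Preorder (root, L, R): [41, 15, 12, 27, 19, 21, 22, 31, 44, 46]
Postorder (L, R, root): [12, 22, 21, 19, 31, 27, 15, 46, 44, 41]


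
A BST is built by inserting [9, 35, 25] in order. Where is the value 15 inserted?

Starting tree (level order): [9, None, 35, 25]
Insertion path: 9 -> 35 -> 25
Result: insert 15 as left child of 25
Final tree (level order): [9, None, 35, 25, None, 15]


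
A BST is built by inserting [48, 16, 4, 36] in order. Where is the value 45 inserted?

Starting tree (level order): [48, 16, None, 4, 36]
Insertion path: 48 -> 16 -> 36
Result: insert 45 as right child of 36
Final tree (level order): [48, 16, None, 4, 36, None, None, None, 45]


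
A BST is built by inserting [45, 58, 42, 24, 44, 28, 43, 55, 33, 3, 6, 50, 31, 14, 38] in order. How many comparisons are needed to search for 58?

Search path for 58: 45 -> 58
Found: True
Comparisons: 2


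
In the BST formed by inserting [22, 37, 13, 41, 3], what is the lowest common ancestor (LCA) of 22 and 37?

Tree insertion order: [22, 37, 13, 41, 3]
Tree (level-order array): [22, 13, 37, 3, None, None, 41]
In a BST, the LCA of p=22, q=37 is the first node v on the
root-to-leaf path with p <= v <= q (go left if both < v, right if both > v).
Walk from root:
  at 22: 22 <= 22 <= 37, this is the LCA
LCA = 22


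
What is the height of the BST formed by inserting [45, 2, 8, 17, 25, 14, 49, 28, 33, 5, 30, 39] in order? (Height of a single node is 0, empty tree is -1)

Insertion order: [45, 2, 8, 17, 25, 14, 49, 28, 33, 5, 30, 39]
Tree (level-order array): [45, 2, 49, None, 8, None, None, 5, 17, None, None, 14, 25, None, None, None, 28, None, 33, 30, 39]
Compute height bottom-up (empty subtree = -1):
  height(5) = 1 + max(-1, -1) = 0
  height(14) = 1 + max(-1, -1) = 0
  height(30) = 1 + max(-1, -1) = 0
  height(39) = 1 + max(-1, -1) = 0
  height(33) = 1 + max(0, 0) = 1
  height(28) = 1 + max(-1, 1) = 2
  height(25) = 1 + max(-1, 2) = 3
  height(17) = 1 + max(0, 3) = 4
  height(8) = 1 + max(0, 4) = 5
  height(2) = 1 + max(-1, 5) = 6
  height(49) = 1 + max(-1, -1) = 0
  height(45) = 1 + max(6, 0) = 7
Height = 7


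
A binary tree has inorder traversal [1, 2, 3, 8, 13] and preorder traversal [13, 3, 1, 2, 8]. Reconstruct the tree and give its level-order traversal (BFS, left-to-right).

Inorder:  [1, 2, 3, 8, 13]
Preorder: [13, 3, 1, 2, 8]
Algorithm: preorder visits root first, so consume preorder in order;
for each root, split the current inorder slice at that value into
left-subtree inorder and right-subtree inorder, then recurse.
Recursive splits:
  root=13; inorder splits into left=[1, 2, 3, 8], right=[]
  root=3; inorder splits into left=[1, 2], right=[8]
  root=1; inorder splits into left=[], right=[2]
  root=2; inorder splits into left=[], right=[]
  root=8; inorder splits into left=[], right=[]
Reconstructed level-order: [13, 3, 1, 8, 2]


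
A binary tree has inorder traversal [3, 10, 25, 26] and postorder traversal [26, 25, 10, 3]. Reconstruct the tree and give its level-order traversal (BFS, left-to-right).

Inorder:   [3, 10, 25, 26]
Postorder: [26, 25, 10, 3]
Algorithm: postorder visits root last, so walk postorder right-to-left;
each value is the root of the current inorder slice — split it at that
value, recurse on the right subtree first, then the left.
Recursive splits:
  root=3; inorder splits into left=[], right=[10, 25, 26]
  root=10; inorder splits into left=[], right=[25, 26]
  root=25; inorder splits into left=[], right=[26]
  root=26; inorder splits into left=[], right=[]
Reconstructed level-order: [3, 10, 25, 26]


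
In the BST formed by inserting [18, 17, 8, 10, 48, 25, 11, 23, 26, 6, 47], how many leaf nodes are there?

Tree built from: [18, 17, 8, 10, 48, 25, 11, 23, 26, 6, 47]
Tree (level-order array): [18, 17, 48, 8, None, 25, None, 6, 10, 23, 26, None, None, None, 11, None, None, None, 47]
Rule: A leaf has 0 children.
Per-node child counts:
  node 18: 2 child(ren)
  node 17: 1 child(ren)
  node 8: 2 child(ren)
  node 6: 0 child(ren)
  node 10: 1 child(ren)
  node 11: 0 child(ren)
  node 48: 1 child(ren)
  node 25: 2 child(ren)
  node 23: 0 child(ren)
  node 26: 1 child(ren)
  node 47: 0 child(ren)
Matching nodes: [6, 11, 23, 47]
Count of leaf nodes: 4


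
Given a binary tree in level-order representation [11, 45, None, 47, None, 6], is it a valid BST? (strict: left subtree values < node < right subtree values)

Level-order array: [11, 45, None, 47, None, 6]
Validate using subtree bounds (lo, hi): at each node, require lo < value < hi,
then recurse left with hi=value and right with lo=value.
Preorder trace (stopping at first violation):
  at node 11 with bounds (-inf, +inf): OK
  at node 45 with bounds (-inf, 11): VIOLATION
Node 45 violates its bound: not (-inf < 45 < 11).
Result: Not a valid BST


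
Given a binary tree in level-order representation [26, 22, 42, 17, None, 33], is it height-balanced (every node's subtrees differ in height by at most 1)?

Tree (level-order array): [26, 22, 42, 17, None, 33]
Definition: a tree is height-balanced if, at every node, |h(left) - h(right)| <= 1 (empty subtree has height -1).
Bottom-up per-node check:
  node 17: h_left=-1, h_right=-1, diff=0 [OK], height=0
  node 22: h_left=0, h_right=-1, diff=1 [OK], height=1
  node 33: h_left=-1, h_right=-1, diff=0 [OK], height=0
  node 42: h_left=0, h_right=-1, diff=1 [OK], height=1
  node 26: h_left=1, h_right=1, diff=0 [OK], height=2
All nodes satisfy the balance condition.
Result: Balanced


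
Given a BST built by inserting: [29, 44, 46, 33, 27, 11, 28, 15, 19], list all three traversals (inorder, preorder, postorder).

Tree insertion order: [29, 44, 46, 33, 27, 11, 28, 15, 19]
Tree (level-order array): [29, 27, 44, 11, 28, 33, 46, None, 15, None, None, None, None, None, None, None, 19]
Inorder (L, root, R): [11, 15, 19, 27, 28, 29, 33, 44, 46]
Preorder (root, L, R): [29, 27, 11, 15, 19, 28, 44, 33, 46]
Postorder (L, R, root): [19, 15, 11, 28, 27, 33, 46, 44, 29]


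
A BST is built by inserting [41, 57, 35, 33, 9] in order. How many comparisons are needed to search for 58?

Search path for 58: 41 -> 57
Found: False
Comparisons: 2


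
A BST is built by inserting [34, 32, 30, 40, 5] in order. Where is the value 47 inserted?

Starting tree (level order): [34, 32, 40, 30, None, None, None, 5]
Insertion path: 34 -> 40
Result: insert 47 as right child of 40
Final tree (level order): [34, 32, 40, 30, None, None, 47, 5]


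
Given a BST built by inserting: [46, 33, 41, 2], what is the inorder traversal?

Tree insertion order: [46, 33, 41, 2]
Tree (level-order array): [46, 33, None, 2, 41]
Inorder traversal: [2, 33, 41, 46]


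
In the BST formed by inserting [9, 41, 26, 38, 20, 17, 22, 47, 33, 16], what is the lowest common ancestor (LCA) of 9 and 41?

Tree insertion order: [9, 41, 26, 38, 20, 17, 22, 47, 33, 16]
Tree (level-order array): [9, None, 41, 26, 47, 20, 38, None, None, 17, 22, 33, None, 16]
In a BST, the LCA of p=9, q=41 is the first node v on the
root-to-leaf path with p <= v <= q (go left if both < v, right if both > v).
Walk from root:
  at 9: 9 <= 9 <= 41, this is the LCA
LCA = 9


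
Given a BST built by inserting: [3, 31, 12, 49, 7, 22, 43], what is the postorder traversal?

Tree insertion order: [3, 31, 12, 49, 7, 22, 43]
Tree (level-order array): [3, None, 31, 12, 49, 7, 22, 43]
Postorder traversal: [7, 22, 12, 43, 49, 31, 3]


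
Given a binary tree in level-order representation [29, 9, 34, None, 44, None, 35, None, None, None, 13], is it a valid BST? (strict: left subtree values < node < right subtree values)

Level-order array: [29, 9, 34, None, 44, None, 35, None, None, None, 13]
Validate using subtree bounds (lo, hi): at each node, require lo < value < hi,
then recurse left with hi=value and right with lo=value.
Preorder trace (stopping at first violation):
  at node 29 with bounds (-inf, +inf): OK
  at node 9 with bounds (-inf, 29): OK
  at node 44 with bounds (9, 29): VIOLATION
Node 44 violates its bound: not (9 < 44 < 29).
Result: Not a valid BST


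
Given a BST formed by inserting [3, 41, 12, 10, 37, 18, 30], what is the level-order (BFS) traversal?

Tree insertion order: [3, 41, 12, 10, 37, 18, 30]
Tree (level-order array): [3, None, 41, 12, None, 10, 37, None, None, 18, None, None, 30]
BFS from the root, enqueuing left then right child of each popped node:
  queue [3] -> pop 3, enqueue [41], visited so far: [3]
  queue [41] -> pop 41, enqueue [12], visited so far: [3, 41]
  queue [12] -> pop 12, enqueue [10, 37], visited so far: [3, 41, 12]
  queue [10, 37] -> pop 10, enqueue [none], visited so far: [3, 41, 12, 10]
  queue [37] -> pop 37, enqueue [18], visited so far: [3, 41, 12, 10, 37]
  queue [18] -> pop 18, enqueue [30], visited so far: [3, 41, 12, 10, 37, 18]
  queue [30] -> pop 30, enqueue [none], visited so far: [3, 41, 12, 10, 37, 18, 30]
Result: [3, 41, 12, 10, 37, 18, 30]


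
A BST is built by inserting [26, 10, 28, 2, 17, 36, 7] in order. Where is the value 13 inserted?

Starting tree (level order): [26, 10, 28, 2, 17, None, 36, None, 7]
Insertion path: 26 -> 10 -> 17
Result: insert 13 as left child of 17
Final tree (level order): [26, 10, 28, 2, 17, None, 36, None, 7, 13]


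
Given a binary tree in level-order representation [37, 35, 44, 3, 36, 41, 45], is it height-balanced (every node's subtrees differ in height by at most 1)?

Tree (level-order array): [37, 35, 44, 3, 36, 41, 45]
Definition: a tree is height-balanced if, at every node, |h(left) - h(right)| <= 1 (empty subtree has height -1).
Bottom-up per-node check:
  node 3: h_left=-1, h_right=-1, diff=0 [OK], height=0
  node 36: h_left=-1, h_right=-1, diff=0 [OK], height=0
  node 35: h_left=0, h_right=0, diff=0 [OK], height=1
  node 41: h_left=-1, h_right=-1, diff=0 [OK], height=0
  node 45: h_left=-1, h_right=-1, diff=0 [OK], height=0
  node 44: h_left=0, h_right=0, diff=0 [OK], height=1
  node 37: h_left=1, h_right=1, diff=0 [OK], height=2
All nodes satisfy the balance condition.
Result: Balanced


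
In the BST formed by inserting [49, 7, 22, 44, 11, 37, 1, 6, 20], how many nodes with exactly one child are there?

Tree built from: [49, 7, 22, 44, 11, 37, 1, 6, 20]
Tree (level-order array): [49, 7, None, 1, 22, None, 6, 11, 44, None, None, None, 20, 37]
Rule: These are nodes with exactly 1 non-null child.
Per-node child counts:
  node 49: 1 child(ren)
  node 7: 2 child(ren)
  node 1: 1 child(ren)
  node 6: 0 child(ren)
  node 22: 2 child(ren)
  node 11: 1 child(ren)
  node 20: 0 child(ren)
  node 44: 1 child(ren)
  node 37: 0 child(ren)
Matching nodes: [49, 1, 11, 44]
Count of nodes with exactly one child: 4


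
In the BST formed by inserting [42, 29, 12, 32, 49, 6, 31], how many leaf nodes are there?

Tree built from: [42, 29, 12, 32, 49, 6, 31]
Tree (level-order array): [42, 29, 49, 12, 32, None, None, 6, None, 31]
Rule: A leaf has 0 children.
Per-node child counts:
  node 42: 2 child(ren)
  node 29: 2 child(ren)
  node 12: 1 child(ren)
  node 6: 0 child(ren)
  node 32: 1 child(ren)
  node 31: 0 child(ren)
  node 49: 0 child(ren)
Matching nodes: [6, 31, 49]
Count of leaf nodes: 3


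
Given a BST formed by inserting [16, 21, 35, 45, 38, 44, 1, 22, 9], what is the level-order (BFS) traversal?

Tree insertion order: [16, 21, 35, 45, 38, 44, 1, 22, 9]
Tree (level-order array): [16, 1, 21, None, 9, None, 35, None, None, 22, 45, None, None, 38, None, None, 44]
BFS from the root, enqueuing left then right child of each popped node:
  queue [16] -> pop 16, enqueue [1, 21], visited so far: [16]
  queue [1, 21] -> pop 1, enqueue [9], visited so far: [16, 1]
  queue [21, 9] -> pop 21, enqueue [35], visited so far: [16, 1, 21]
  queue [9, 35] -> pop 9, enqueue [none], visited so far: [16, 1, 21, 9]
  queue [35] -> pop 35, enqueue [22, 45], visited so far: [16, 1, 21, 9, 35]
  queue [22, 45] -> pop 22, enqueue [none], visited so far: [16, 1, 21, 9, 35, 22]
  queue [45] -> pop 45, enqueue [38], visited so far: [16, 1, 21, 9, 35, 22, 45]
  queue [38] -> pop 38, enqueue [44], visited so far: [16, 1, 21, 9, 35, 22, 45, 38]
  queue [44] -> pop 44, enqueue [none], visited so far: [16, 1, 21, 9, 35, 22, 45, 38, 44]
Result: [16, 1, 21, 9, 35, 22, 45, 38, 44]


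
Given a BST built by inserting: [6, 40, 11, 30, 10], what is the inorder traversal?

Tree insertion order: [6, 40, 11, 30, 10]
Tree (level-order array): [6, None, 40, 11, None, 10, 30]
Inorder traversal: [6, 10, 11, 30, 40]


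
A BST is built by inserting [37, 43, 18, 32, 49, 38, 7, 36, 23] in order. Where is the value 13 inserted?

Starting tree (level order): [37, 18, 43, 7, 32, 38, 49, None, None, 23, 36]
Insertion path: 37 -> 18 -> 7
Result: insert 13 as right child of 7
Final tree (level order): [37, 18, 43, 7, 32, 38, 49, None, 13, 23, 36]


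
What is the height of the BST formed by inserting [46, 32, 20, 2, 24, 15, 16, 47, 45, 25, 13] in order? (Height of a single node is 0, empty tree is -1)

Insertion order: [46, 32, 20, 2, 24, 15, 16, 47, 45, 25, 13]
Tree (level-order array): [46, 32, 47, 20, 45, None, None, 2, 24, None, None, None, 15, None, 25, 13, 16]
Compute height bottom-up (empty subtree = -1):
  height(13) = 1 + max(-1, -1) = 0
  height(16) = 1 + max(-1, -1) = 0
  height(15) = 1 + max(0, 0) = 1
  height(2) = 1 + max(-1, 1) = 2
  height(25) = 1 + max(-1, -1) = 0
  height(24) = 1 + max(-1, 0) = 1
  height(20) = 1 + max(2, 1) = 3
  height(45) = 1 + max(-1, -1) = 0
  height(32) = 1 + max(3, 0) = 4
  height(47) = 1 + max(-1, -1) = 0
  height(46) = 1 + max(4, 0) = 5
Height = 5


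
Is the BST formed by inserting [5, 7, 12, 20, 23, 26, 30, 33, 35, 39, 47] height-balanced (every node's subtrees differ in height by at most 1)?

Tree (level-order array): [5, None, 7, None, 12, None, 20, None, 23, None, 26, None, 30, None, 33, None, 35, None, 39, None, 47]
Definition: a tree is height-balanced if, at every node, |h(left) - h(right)| <= 1 (empty subtree has height -1).
Bottom-up per-node check:
  node 47: h_left=-1, h_right=-1, diff=0 [OK], height=0
  node 39: h_left=-1, h_right=0, diff=1 [OK], height=1
  node 35: h_left=-1, h_right=1, diff=2 [FAIL (|-1-1|=2 > 1)], height=2
  node 33: h_left=-1, h_right=2, diff=3 [FAIL (|-1-2|=3 > 1)], height=3
  node 30: h_left=-1, h_right=3, diff=4 [FAIL (|-1-3|=4 > 1)], height=4
  node 26: h_left=-1, h_right=4, diff=5 [FAIL (|-1-4|=5 > 1)], height=5
  node 23: h_left=-1, h_right=5, diff=6 [FAIL (|-1-5|=6 > 1)], height=6
  node 20: h_left=-1, h_right=6, diff=7 [FAIL (|-1-6|=7 > 1)], height=7
  node 12: h_left=-1, h_right=7, diff=8 [FAIL (|-1-7|=8 > 1)], height=8
  node 7: h_left=-1, h_right=8, diff=9 [FAIL (|-1-8|=9 > 1)], height=9
  node 5: h_left=-1, h_right=9, diff=10 [FAIL (|-1-9|=10 > 1)], height=10
Node 35 violates the condition: |-1 - 1| = 2 > 1.
Result: Not balanced


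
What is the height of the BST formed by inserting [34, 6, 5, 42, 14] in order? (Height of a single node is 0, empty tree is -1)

Insertion order: [34, 6, 5, 42, 14]
Tree (level-order array): [34, 6, 42, 5, 14]
Compute height bottom-up (empty subtree = -1):
  height(5) = 1 + max(-1, -1) = 0
  height(14) = 1 + max(-1, -1) = 0
  height(6) = 1 + max(0, 0) = 1
  height(42) = 1 + max(-1, -1) = 0
  height(34) = 1 + max(1, 0) = 2
Height = 2


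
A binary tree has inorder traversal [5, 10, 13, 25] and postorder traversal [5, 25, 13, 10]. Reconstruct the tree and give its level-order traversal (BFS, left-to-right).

Inorder:   [5, 10, 13, 25]
Postorder: [5, 25, 13, 10]
Algorithm: postorder visits root last, so walk postorder right-to-left;
each value is the root of the current inorder slice — split it at that
value, recurse on the right subtree first, then the left.
Recursive splits:
  root=10; inorder splits into left=[5], right=[13, 25]
  root=13; inorder splits into left=[], right=[25]
  root=25; inorder splits into left=[], right=[]
  root=5; inorder splits into left=[], right=[]
Reconstructed level-order: [10, 5, 13, 25]


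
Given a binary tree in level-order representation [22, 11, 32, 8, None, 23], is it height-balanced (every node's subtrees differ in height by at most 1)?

Tree (level-order array): [22, 11, 32, 8, None, 23]
Definition: a tree is height-balanced if, at every node, |h(left) - h(right)| <= 1 (empty subtree has height -1).
Bottom-up per-node check:
  node 8: h_left=-1, h_right=-1, diff=0 [OK], height=0
  node 11: h_left=0, h_right=-1, diff=1 [OK], height=1
  node 23: h_left=-1, h_right=-1, diff=0 [OK], height=0
  node 32: h_left=0, h_right=-1, diff=1 [OK], height=1
  node 22: h_left=1, h_right=1, diff=0 [OK], height=2
All nodes satisfy the balance condition.
Result: Balanced


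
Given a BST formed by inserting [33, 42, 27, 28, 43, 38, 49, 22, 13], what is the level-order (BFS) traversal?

Tree insertion order: [33, 42, 27, 28, 43, 38, 49, 22, 13]
Tree (level-order array): [33, 27, 42, 22, 28, 38, 43, 13, None, None, None, None, None, None, 49]
BFS from the root, enqueuing left then right child of each popped node:
  queue [33] -> pop 33, enqueue [27, 42], visited so far: [33]
  queue [27, 42] -> pop 27, enqueue [22, 28], visited so far: [33, 27]
  queue [42, 22, 28] -> pop 42, enqueue [38, 43], visited so far: [33, 27, 42]
  queue [22, 28, 38, 43] -> pop 22, enqueue [13], visited so far: [33, 27, 42, 22]
  queue [28, 38, 43, 13] -> pop 28, enqueue [none], visited so far: [33, 27, 42, 22, 28]
  queue [38, 43, 13] -> pop 38, enqueue [none], visited so far: [33, 27, 42, 22, 28, 38]
  queue [43, 13] -> pop 43, enqueue [49], visited so far: [33, 27, 42, 22, 28, 38, 43]
  queue [13, 49] -> pop 13, enqueue [none], visited so far: [33, 27, 42, 22, 28, 38, 43, 13]
  queue [49] -> pop 49, enqueue [none], visited so far: [33, 27, 42, 22, 28, 38, 43, 13, 49]
Result: [33, 27, 42, 22, 28, 38, 43, 13, 49]


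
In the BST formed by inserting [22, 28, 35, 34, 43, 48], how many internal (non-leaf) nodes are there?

Tree built from: [22, 28, 35, 34, 43, 48]
Tree (level-order array): [22, None, 28, None, 35, 34, 43, None, None, None, 48]
Rule: An internal node has at least one child.
Per-node child counts:
  node 22: 1 child(ren)
  node 28: 1 child(ren)
  node 35: 2 child(ren)
  node 34: 0 child(ren)
  node 43: 1 child(ren)
  node 48: 0 child(ren)
Matching nodes: [22, 28, 35, 43]
Count of internal (non-leaf) nodes: 4


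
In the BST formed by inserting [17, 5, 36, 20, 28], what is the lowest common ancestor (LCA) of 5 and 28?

Tree insertion order: [17, 5, 36, 20, 28]
Tree (level-order array): [17, 5, 36, None, None, 20, None, None, 28]
In a BST, the LCA of p=5, q=28 is the first node v on the
root-to-leaf path with p <= v <= q (go left if both < v, right if both > v).
Walk from root:
  at 17: 5 <= 17 <= 28, this is the LCA
LCA = 17


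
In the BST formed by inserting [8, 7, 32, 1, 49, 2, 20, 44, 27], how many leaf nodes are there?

Tree built from: [8, 7, 32, 1, 49, 2, 20, 44, 27]
Tree (level-order array): [8, 7, 32, 1, None, 20, 49, None, 2, None, 27, 44]
Rule: A leaf has 0 children.
Per-node child counts:
  node 8: 2 child(ren)
  node 7: 1 child(ren)
  node 1: 1 child(ren)
  node 2: 0 child(ren)
  node 32: 2 child(ren)
  node 20: 1 child(ren)
  node 27: 0 child(ren)
  node 49: 1 child(ren)
  node 44: 0 child(ren)
Matching nodes: [2, 27, 44]
Count of leaf nodes: 3


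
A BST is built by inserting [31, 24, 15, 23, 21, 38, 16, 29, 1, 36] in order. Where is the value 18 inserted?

Starting tree (level order): [31, 24, 38, 15, 29, 36, None, 1, 23, None, None, None, None, None, None, 21, None, 16]
Insertion path: 31 -> 24 -> 15 -> 23 -> 21 -> 16
Result: insert 18 as right child of 16
Final tree (level order): [31, 24, 38, 15, 29, 36, None, 1, 23, None, None, None, None, None, None, 21, None, 16, None, None, 18]


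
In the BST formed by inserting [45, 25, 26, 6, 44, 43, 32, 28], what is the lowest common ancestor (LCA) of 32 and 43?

Tree insertion order: [45, 25, 26, 6, 44, 43, 32, 28]
Tree (level-order array): [45, 25, None, 6, 26, None, None, None, 44, 43, None, 32, None, 28]
In a BST, the LCA of p=32, q=43 is the first node v on the
root-to-leaf path with p <= v <= q (go left if both < v, right if both > v).
Walk from root:
  at 45: both 32 and 43 < 45, go left
  at 25: both 32 and 43 > 25, go right
  at 26: both 32 and 43 > 26, go right
  at 44: both 32 and 43 < 44, go left
  at 43: 32 <= 43 <= 43, this is the LCA
LCA = 43


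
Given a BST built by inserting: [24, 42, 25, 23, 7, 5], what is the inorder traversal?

Tree insertion order: [24, 42, 25, 23, 7, 5]
Tree (level-order array): [24, 23, 42, 7, None, 25, None, 5]
Inorder traversal: [5, 7, 23, 24, 25, 42]


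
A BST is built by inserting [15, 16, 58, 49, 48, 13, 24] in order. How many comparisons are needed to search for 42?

Search path for 42: 15 -> 16 -> 58 -> 49 -> 48 -> 24
Found: False
Comparisons: 6


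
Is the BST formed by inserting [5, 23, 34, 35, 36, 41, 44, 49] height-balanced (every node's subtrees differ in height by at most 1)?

Tree (level-order array): [5, None, 23, None, 34, None, 35, None, 36, None, 41, None, 44, None, 49]
Definition: a tree is height-balanced if, at every node, |h(left) - h(right)| <= 1 (empty subtree has height -1).
Bottom-up per-node check:
  node 49: h_left=-1, h_right=-1, diff=0 [OK], height=0
  node 44: h_left=-1, h_right=0, diff=1 [OK], height=1
  node 41: h_left=-1, h_right=1, diff=2 [FAIL (|-1-1|=2 > 1)], height=2
  node 36: h_left=-1, h_right=2, diff=3 [FAIL (|-1-2|=3 > 1)], height=3
  node 35: h_left=-1, h_right=3, diff=4 [FAIL (|-1-3|=4 > 1)], height=4
  node 34: h_left=-1, h_right=4, diff=5 [FAIL (|-1-4|=5 > 1)], height=5
  node 23: h_left=-1, h_right=5, diff=6 [FAIL (|-1-5|=6 > 1)], height=6
  node 5: h_left=-1, h_right=6, diff=7 [FAIL (|-1-6|=7 > 1)], height=7
Node 41 violates the condition: |-1 - 1| = 2 > 1.
Result: Not balanced


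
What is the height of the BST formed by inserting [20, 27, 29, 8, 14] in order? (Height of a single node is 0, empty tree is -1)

Insertion order: [20, 27, 29, 8, 14]
Tree (level-order array): [20, 8, 27, None, 14, None, 29]
Compute height bottom-up (empty subtree = -1):
  height(14) = 1 + max(-1, -1) = 0
  height(8) = 1 + max(-1, 0) = 1
  height(29) = 1 + max(-1, -1) = 0
  height(27) = 1 + max(-1, 0) = 1
  height(20) = 1 + max(1, 1) = 2
Height = 2


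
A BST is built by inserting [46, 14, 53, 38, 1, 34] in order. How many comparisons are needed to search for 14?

Search path for 14: 46 -> 14
Found: True
Comparisons: 2


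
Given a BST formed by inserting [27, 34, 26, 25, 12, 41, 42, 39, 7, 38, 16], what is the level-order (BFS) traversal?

Tree insertion order: [27, 34, 26, 25, 12, 41, 42, 39, 7, 38, 16]
Tree (level-order array): [27, 26, 34, 25, None, None, 41, 12, None, 39, 42, 7, 16, 38]
BFS from the root, enqueuing left then right child of each popped node:
  queue [27] -> pop 27, enqueue [26, 34], visited so far: [27]
  queue [26, 34] -> pop 26, enqueue [25], visited so far: [27, 26]
  queue [34, 25] -> pop 34, enqueue [41], visited so far: [27, 26, 34]
  queue [25, 41] -> pop 25, enqueue [12], visited so far: [27, 26, 34, 25]
  queue [41, 12] -> pop 41, enqueue [39, 42], visited so far: [27, 26, 34, 25, 41]
  queue [12, 39, 42] -> pop 12, enqueue [7, 16], visited so far: [27, 26, 34, 25, 41, 12]
  queue [39, 42, 7, 16] -> pop 39, enqueue [38], visited so far: [27, 26, 34, 25, 41, 12, 39]
  queue [42, 7, 16, 38] -> pop 42, enqueue [none], visited so far: [27, 26, 34, 25, 41, 12, 39, 42]
  queue [7, 16, 38] -> pop 7, enqueue [none], visited so far: [27, 26, 34, 25, 41, 12, 39, 42, 7]
  queue [16, 38] -> pop 16, enqueue [none], visited so far: [27, 26, 34, 25, 41, 12, 39, 42, 7, 16]
  queue [38] -> pop 38, enqueue [none], visited so far: [27, 26, 34, 25, 41, 12, 39, 42, 7, 16, 38]
Result: [27, 26, 34, 25, 41, 12, 39, 42, 7, 16, 38]


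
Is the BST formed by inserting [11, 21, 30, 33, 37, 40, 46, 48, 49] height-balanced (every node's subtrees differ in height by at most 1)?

Tree (level-order array): [11, None, 21, None, 30, None, 33, None, 37, None, 40, None, 46, None, 48, None, 49]
Definition: a tree is height-balanced if, at every node, |h(left) - h(right)| <= 1 (empty subtree has height -1).
Bottom-up per-node check:
  node 49: h_left=-1, h_right=-1, diff=0 [OK], height=0
  node 48: h_left=-1, h_right=0, diff=1 [OK], height=1
  node 46: h_left=-1, h_right=1, diff=2 [FAIL (|-1-1|=2 > 1)], height=2
  node 40: h_left=-1, h_right=2, diff=3 [FAIL (|-1-2|=3 > 1)], height=3
  node 37: h_left=-1, h_right=3, diff=4 [FAIL (|-1-3|=4 > 1)], height=4
  node 33: h_left=-1, h_right=4, diff=5 [FAIL (|-1-4|=5 > 1)], height=5
  node 30: h_left=-1, h_right=5, diff=6 [FAIL (|-1-5|=6 > 1)], height=6
  node 21: h_left=-1, h_right=6, diff=7 [FAIL (|-1-6|=7 > 1)], height=7
  node 11: h_left=-1, h_right=7, diff=8 [FAIL (|-1-7|=8 > 1)], height=8
Node 46 violates the condition: |-1 - 1| = 2 > 1.
Result: Not balanced


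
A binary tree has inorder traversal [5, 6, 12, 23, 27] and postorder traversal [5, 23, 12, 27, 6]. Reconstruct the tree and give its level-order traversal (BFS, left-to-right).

Inorder:   [5, 6, 12, 23, 27]
Postorder: [5, 23, 12, 27, 6]
Algorithm: postorder visits root last, so walk postorder right-to-left;
each value is the root of the current inorder slice — split it at that
value, recurse on the right subtree first, then the left.
Recursive splits:
  root=6; inorder splits into left=[5], right=[12, 23, 27]
  root=27; inorder splits into left=[12, 23], right=[]
  root=12; inorder splits into left=[], right=[23]
  root=23; inorder splits into left=[], right=[]
  root=5; inorder splits into left=[], right=[]
Reconstructed level-order: [6, 5, 27, 12, 23]


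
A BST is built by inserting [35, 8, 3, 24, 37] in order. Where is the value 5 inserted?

Starting tree (level order): [35, 8, 37, 3, 24]
Insertion path: 35 -> 8 -> 3
Result: insert 5 as right child of 3
Final tree (level order): [35, 8, 37, 3, 24, None, None, None, 5]


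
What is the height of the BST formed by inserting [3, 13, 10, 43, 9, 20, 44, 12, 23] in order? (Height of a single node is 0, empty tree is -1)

Insertion order: [3, 13, 10, 43, 9, 20, 44, 12, 23]
Tree (level-order array): [3, None, 13, 10, 43, 9, 12, 20, 44, None, None, None, None, None, 23]
Compute height bottom-up (empty subtree = -1):
  height(9) = 1 + max(-1, -1) = 0
  height(12) = 1 + max(-1, -1) = 0
  height(10) = 1 + max(0, 0) = 1
  height(23) = 1 + max(-1, -1) = 0
  height(20) = 1 + max(-1, 0) = 1
  height(44) = 1 + max(-1, -1) = 0
  height(43) = 1 + max(1, 0) = 2
  height(13) = 1 + max(1, 2) = 3
  height(3) = 1 + max(-1, 3) = 4
Height = 4


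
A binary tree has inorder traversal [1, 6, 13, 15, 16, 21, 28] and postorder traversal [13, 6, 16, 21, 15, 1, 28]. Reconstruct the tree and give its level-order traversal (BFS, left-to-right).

Inorder:   [1, 6, 13, 15, 16, 21, 28]
Postorder: [13, 6, 16, 21, 15, 1, 28]
Algorithm: postorder visits root last, so walk postorder right-to-left;
each value is the root of the current inorder slice — split it at that
value, recurse on the right subtree first, then the left.
Recursive splits:
  root=28; inorder splits into left=[1, 6, 13, 15, 16, 21], right=[]
  root=1; inorder splits into left=[], right=[6, 13, 15, 16, 21]
  root=15; inorder splits into left=[6, 13], right=[16, 21]
  root=21; inorder splits into left=[16], right=[]
  root=16; inorder splits into left=[], right=[]
  root=6; inorder splits into left=[], right=[13]
  root=13; inorder splits into left=[], right=[]
Reconstructed level-order: [28, 1, 15, 6, 21, 13, 16]


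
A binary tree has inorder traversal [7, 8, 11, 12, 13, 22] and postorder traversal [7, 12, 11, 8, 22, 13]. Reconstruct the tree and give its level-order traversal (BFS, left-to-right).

Inorder:   [7, 8, 11, 12, 13, 22]
Postorder: [7, 12, 11, 8, 22, 13]
Algorithm: postorder visits root last, so walk postorder right-to-left;
each value is the root of the current inorder slice — split it at that
value, recurse on the right subtree first, then the left.
Recursive splits:
  root=13; inorder splits into left=[7, 8, 11, 12], right=[22]
  root=22; inorder splits into left=[], right=[]
  root=8; inorder splits into left=[7], right=[11, 12]
  root=11; inorder splits into left=[], right=[12]
  root=12; inorder splits into left=[], right=[]
  root=7; inorder splits into left=[], right=[]
Reconstructed level-order: [13, 8, 22, 7, 11, 12]


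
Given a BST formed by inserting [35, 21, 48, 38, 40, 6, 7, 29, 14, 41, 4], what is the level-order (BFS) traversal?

Tree insertion order: [35, 21, 48, 38, 40, 6, 7, 29, 14, 41, 4]
Tree (level-order array): [35, 21, 48, 6, 29, 38, None, 4, 7, None, None, None, 40, None, None, None, 14, None, 41]
BFS from the root, enqueuing left then right child of each popped node:
  queue [35] -> pop 35, enqueue [21, 48], visited so far: [35]
  queue [21, 48] -> pop 21, enqueue [6, 29], visited so far: [35, 21]
  queue [48, 6, 29] -> pop 48, enqueue [38], visited so far: [35, 21, 48]
  queue [6, 29, 38] -> pop 6, enqueue [4, 7], visited so far: [35, 21, 48, 6]
  queue [29, 38, 4, 7] -> pop 29, enqueue [none], visited so far: [35, 21, 48, 6, 29]
  queue [38, 4, 7] -> pop 38, enqueue [40], visited so far: [35, 21, 48, 6, 29, 38]
  queue [4, 7, 40] -> pop 4, enqueue [none], visited so far: [35, 21, 48, 6, 29, 38, 4]
  queue [7, 40] -> pop 7, enqueue [14], visited so far: [35, 21, 48, 6, 29, 38, 4, 7]
  queue [40, 14] -> pop 40, enqueue [41], visited so far: [35, 21, 48, 6, 29, 38, 4, 7, 40]
  queue [14, 41] -> pop 14, enqueue [none], visited so far: [35, 21, 48, 6, 29, 38, 4, 7, 40, 14]
  queue [41] -> pop 41, enqueue [none], visited so far: [35, 21, 48, 6, 29, 38, 4, 7, 40, 14, 41]
Result: [35, 21, 48, 6, 29, 38, 4, 7, 40, 14, 41]


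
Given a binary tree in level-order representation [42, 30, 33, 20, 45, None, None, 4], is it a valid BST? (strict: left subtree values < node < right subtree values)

Level-order array: [42, 30, 33, 20, 45, None, None, 4]
Validate using subtree bounds (lo, hi): at each node, require lo < value < hi,
then recurse left with hi=value and right with lo=value.
Preorder trace (stopping at first violation):
  at node 42 with bounds (-inf, +inf): OK
  at node 30 with bounds (-inf, 42): OK
  at node 20 with bounds (-inf, 30): OK
  at node 4 with bounds (-inf, 20): OK
  at node 45 with bounds (30, 42): VIOLATION
Node 45 violates its bound: not (30 < 45 < 42).
Result: Not a valid BST


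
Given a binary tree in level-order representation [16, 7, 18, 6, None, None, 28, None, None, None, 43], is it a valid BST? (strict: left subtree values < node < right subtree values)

Level-order array: [16, 7, 18, 6, None, None, 28, None, None, None, 43]
Validate using subtree bounds (lo, hi): at each node, require lo < value < hi,
then recurse left with hi=value and right with lo=value.
Preorder trace (stopping at first violation):
  at node 16 with bounds (-inf, +inf): OK
  at node 7 with bounds (-inf, 16): OK
  at node 6 with bounds (-inf, 7): OK
  at node 18 with bounds (16, +inf): OK
  at node 28 with bounds (18, +inf): OK
  at node 43 with bounds (28, +inf): OK
No violation found at any node.
Result: Valid BST


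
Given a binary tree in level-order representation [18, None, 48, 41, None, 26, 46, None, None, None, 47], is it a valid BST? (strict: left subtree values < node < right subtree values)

Level-order array: [18, None, 48, 41, None, 26, 46, None, None, None, 47]
Validate using subtree bounds (lo, hi): at each node, require lo < value < hi,
then recurse left with hi=value and right with lo=value.
Preorder trace (stopping at first violation):
  at node 18 with bounds (-inf, +inf): OK
  at node 48 with bounds (18, +inf): OK
  at node 41 with bounds (18, 48): OK
  at node 26 with bounds (18, 41): OK
  at node 46 with bounds (41, 48): OK
  at node 47 with bounds (46, 48): OK
No violation found at any node.
Result: Valid BST


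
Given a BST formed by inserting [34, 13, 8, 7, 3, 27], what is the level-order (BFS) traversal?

Tree insertion order: [34, 13, 8, 7, 3, 27]
Tree (level-order array): [34, 13, None, 8, 27, 7, None, None, None, 3]
BFS from the root, enqueuing left then right child of each popped node:
  queue [34] -> pop 34, enqueue [13], visited so far: [34]
  queue [13] -> pop 13, enqueue [8, 27], visited so far: [34, 13]
  queue [8, 27] -> pop 8, enqueue [7], visited so far: [34, 13, 8]
  queue [27, 7] -> pop 27, enqueue [none], visited so far: [34, 13, 8, 27]
  queue [7] -> pop 7, enqueue [3], visited so far: [34, 13, 8, 27, 7]
  queue [3] -> pop 3, enqueue [none], visited so far: [34, 13, 8, 27, 7, 3]
Result: [34, 13, 8, 27, 7, 3]


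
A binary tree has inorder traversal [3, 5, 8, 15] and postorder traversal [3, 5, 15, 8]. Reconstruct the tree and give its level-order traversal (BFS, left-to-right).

Inorder:   [3, 5, 8, 15]
Postorder: [3, 5, 15, 8]
Algorithm: postorder visits root last, so walk postorder right-to-left;
each value is the root of the current inorder slice — split it at that
value, recurse on the right subtree first, then the left.
Recursive splits:
  root=8; inorder splits into left=[3, 5], right=[15]
  root=15; inorder splits into left=[], right=[]
  root=5; inorder splits into left=[3], right=[]
  root=3; inorder splits into left=[], right=[]
Reconstructed level-order: [8, 5, 15, 3]


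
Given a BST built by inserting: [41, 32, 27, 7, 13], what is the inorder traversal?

Tree insertion order: [41, 32, 27, 7, 13]
Tree (level-order array): [41, 32, None, 27, None, 7, None, None, 13]
Inorder traversal: [7, 13, 27, 32, 41]


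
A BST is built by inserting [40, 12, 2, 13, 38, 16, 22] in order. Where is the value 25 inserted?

Starting tree (level order): [40, 12, None, 2, 13, None, None, None, 38, 16, None, None, 22]
Insertion path: 40 -> 12 -> 13 -> 38 -> 16 -> 22
Result: insert 25 as right child of 22
Final tree (level order): [40, 12, None, 2, 13, None, None, None, 38, 16, None, None, 22, None, 25]


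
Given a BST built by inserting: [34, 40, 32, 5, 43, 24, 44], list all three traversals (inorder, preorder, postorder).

Tree insertion order: [34, 40, 32, 5, 43, 24, 44]
Tree (level-order array): [34, 32, 40, 5, None, None, 43, None, 24, None, 44]
Inorder (L, root, R): [5, 24, 32, 34, 40, 43, 44]
Preorder (root, L, R): [34, 32, 5, 24, 40, 43, 44]
Postorder (L, R, root): [24, 5, 32, 44, 43, 40, 34]


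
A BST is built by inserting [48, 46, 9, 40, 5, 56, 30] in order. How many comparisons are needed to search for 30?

Search path for 30: 48 -> 46 -> 9 -> 40 -> 30
Found: True
Comparisons: 5


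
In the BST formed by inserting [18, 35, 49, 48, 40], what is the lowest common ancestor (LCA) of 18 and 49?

Tree insertion order: [18, 35, 49, 48, 40]
Tree (level-order array): [18, None, 35, None, 49, 48, None, 40]
In a BST, the LCA of p=18, q=49 is the first node v on the
root-to-leaf path with p <= v <= q (go left if both < v, right if both > v).
Walk from root:
  at 18: 18 <= 18 <= 49, this is the LCA
LCA = 18


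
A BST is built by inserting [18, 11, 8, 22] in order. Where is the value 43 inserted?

Starting tree (level order): [18, 11, 22, 8]
Insertion path: 18 -> 22
Result: insert 43 as right child of 22
Final tree (level order): [18, 11, 22, 8, None, None, 43]


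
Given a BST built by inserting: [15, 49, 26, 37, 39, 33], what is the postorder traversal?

Tree insertion order: [15, 49, 26, 37, 39, 33]
Tree (level-order array): [15, None, 49, 26, None, None, 37, 33, 39]
Postorder traversal: [33, 39, 37, 26, 49, 15]


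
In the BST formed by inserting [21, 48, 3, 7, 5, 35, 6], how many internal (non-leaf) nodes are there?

Tree built from: [21, 48, 3, 7, 5, 35, 6]
Tree (level-order array): [21, 3, 48, None, 7, 35, None, 5, None, None, None, None, 6]
Rule: An internal node has at least one child.
Per-node child counts:
  node 21: 2 child(ren)
  node 3: 1 child(ren)
  node 7: 1 child(ren)
  node 5: 1 child(ren)
  node 6: 0 child(ren)
  node 48: 1 child(ren)
  node 35: 0 child(ren)
Matching nodes: [21, 3, 7, 5, 48]
Count of internal (non-leaf) nodes: 5


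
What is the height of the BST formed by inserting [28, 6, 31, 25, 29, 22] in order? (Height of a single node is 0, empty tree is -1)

Insertion order: [28, 6, 31, 25, 29, 22]
Tree (level-order array): [28, 6, 31, None, 25, 29, None, 22]
Compute height bottom-up (empty subtree = -1):
  height(22) = 1 + max(-1, -1) = 0
  height(25) = 1 + max(0, -1) = 1
  height(6) = 1 + max(-1, 1) = 2
  height(29) = 1 + max(-1, -1) = 0
  height(31) = 1 + max(0, -1) = 1
  height(28) = 1 + max(2, 1) = 3
Height = 3


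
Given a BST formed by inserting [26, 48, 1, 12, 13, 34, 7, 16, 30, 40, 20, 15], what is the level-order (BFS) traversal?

Tree insertion order: [26, 48, 1, 12, 13, 34, 7, 16, 30, 40, 20, 15]
Tree (level-order array): [26, 1, 48, None, 12, 34, None, 7, 13, 30, 40, None, None, None, 16, None, None, None, None, 15, 20]
BFS from the root, enqueuing left then right child of each popped node:
  queue [26] -> pop 26, enqueue [1, 48], visited so far: [26]
  queue [1, 48] -> pop 1, enqueue [12], visited so far: [26, 1]
  queue [48, 12] -> pop 48, enqueue [34], visited so far: [26, 1, 48]
  queue [12, 34] -> pop 12, enqueue [7, 13], visited so far: [26, 1, 48, 12]
  queue [34, 7, 13] -> pop 34, enqueue [30, 40], visited so far: [26, 1, 48, 12, 34]
  queue [7, 13, 30, 40] -> pop 7, enqueue [none], visited so far: [26, 1, 48, 12, 34, 7]
  queue [13, 30, 40] -> pop 13, enqueue [16], visited so far: [26, 1, 48, 12, 34, 7, 13]
  queue [30, 40, 16] -> pop 30, enqueue [none], visited so far: [26, 1, 48, 12, 34, 7, 13, 30]
  queue [40, 16] -> pop 40, enqueue [none], visited so far: [26, 1, 48, 12, 34, 7, 13, 30, 40]
  queue [16] -> pop 16, enqueue [15, 20], visited so far: [26, 1, 48, 12, 34, 7, 13, 30, 40, 16]
  queue [15, 20] -> pop 15, enqueue [none], visited so far: [26, 1, 48, 12, 34, 7, 13, 30, 40, 16, 15]
  queue [20] -> pop 20, enqueue [none], visited so far: [26, 1, 48, 12, 34, 7, 13, 30, 40, 16, 15, 20]
Result: [26, 1, 48, 12, 34, 7, 13, 30, 40, 16, 15, 20]


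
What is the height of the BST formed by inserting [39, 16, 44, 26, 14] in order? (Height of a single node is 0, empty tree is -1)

Insertion order: [39, 16, 44, 26, 14]
Tree (level-order array): [39, 16, 44, 14, 26]
Compute height bottom-up (empty subtree = -1):
  height(14) = 1 + max(-1, -1) = 0
  height(26) = 1 + max(-1, -1) = 0
  height(16) = 1 + max(0, 0) = 1
  height(44) = 1 + max(-1, -1) = 0
  height(39) = 1 + max(1, 0) = 2
Height = 2
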